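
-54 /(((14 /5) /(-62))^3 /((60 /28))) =3016338750 /2401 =1256284.36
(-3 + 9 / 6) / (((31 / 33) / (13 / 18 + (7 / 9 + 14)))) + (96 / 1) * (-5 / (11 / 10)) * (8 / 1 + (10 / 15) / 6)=-470467 / 132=-3564.14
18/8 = 9/4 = 2.25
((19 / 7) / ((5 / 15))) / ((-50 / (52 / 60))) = -247 / 1750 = -0.14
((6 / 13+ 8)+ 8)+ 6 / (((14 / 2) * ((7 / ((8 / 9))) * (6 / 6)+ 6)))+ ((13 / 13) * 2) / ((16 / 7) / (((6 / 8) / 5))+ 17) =37805632 / 2279459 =16.59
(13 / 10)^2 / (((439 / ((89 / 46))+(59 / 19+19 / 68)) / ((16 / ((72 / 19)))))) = 184613234 / 5957965125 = 0.03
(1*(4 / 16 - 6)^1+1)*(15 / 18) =-95 / 24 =-3.96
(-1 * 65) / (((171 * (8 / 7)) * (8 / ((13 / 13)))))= -455 / 10944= -0.04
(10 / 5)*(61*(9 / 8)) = 549 / 4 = 137.25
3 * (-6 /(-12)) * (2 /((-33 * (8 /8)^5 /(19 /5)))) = -19 /55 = -0.35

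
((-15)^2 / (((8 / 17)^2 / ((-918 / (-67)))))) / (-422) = -29846475 / 904768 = -32.99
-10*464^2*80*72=-12401049600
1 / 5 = 0.20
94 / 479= 0.20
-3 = -3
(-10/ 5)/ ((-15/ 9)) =6/ 5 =1.20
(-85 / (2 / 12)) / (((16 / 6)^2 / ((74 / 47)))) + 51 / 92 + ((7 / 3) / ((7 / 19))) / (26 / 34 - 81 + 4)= -236304607 / 2101464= -112.45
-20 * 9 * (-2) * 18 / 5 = 1296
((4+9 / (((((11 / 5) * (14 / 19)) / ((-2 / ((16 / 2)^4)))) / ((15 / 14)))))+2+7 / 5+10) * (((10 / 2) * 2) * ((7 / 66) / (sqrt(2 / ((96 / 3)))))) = 128027777 / 1734656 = 73.81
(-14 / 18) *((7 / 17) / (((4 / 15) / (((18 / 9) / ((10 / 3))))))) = -49 / 68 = -0.72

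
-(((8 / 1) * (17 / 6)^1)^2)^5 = -2113922820157210624 / 59049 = -35799468579606.95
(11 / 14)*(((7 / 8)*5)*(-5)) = -275 / 16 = -17.19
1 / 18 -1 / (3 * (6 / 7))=-1 / 3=-0.33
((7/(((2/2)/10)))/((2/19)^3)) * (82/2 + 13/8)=81862165/32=2558192.66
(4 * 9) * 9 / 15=108 / 5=21.60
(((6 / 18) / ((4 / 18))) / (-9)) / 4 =-1 / 24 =-0.04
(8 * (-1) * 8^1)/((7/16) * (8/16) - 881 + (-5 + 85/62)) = 63488/877335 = 0.07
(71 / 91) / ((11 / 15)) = 1065 / 1001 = 1.06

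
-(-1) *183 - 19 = 164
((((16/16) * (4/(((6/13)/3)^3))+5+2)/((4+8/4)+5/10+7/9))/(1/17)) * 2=676566/131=5164.63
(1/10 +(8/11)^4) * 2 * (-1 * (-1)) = 55601/73205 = 0.76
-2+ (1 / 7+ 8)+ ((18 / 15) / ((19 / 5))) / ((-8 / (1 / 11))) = 35927 / 5852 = 6.14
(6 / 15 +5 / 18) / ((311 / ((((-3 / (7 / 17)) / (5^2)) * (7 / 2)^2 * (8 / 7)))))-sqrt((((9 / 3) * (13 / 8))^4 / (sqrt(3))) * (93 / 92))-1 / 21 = -1521 * 3^(1 / 4) * sqrt(713) / 2944-15378 / 272125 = -18.21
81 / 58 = 1.40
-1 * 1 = -1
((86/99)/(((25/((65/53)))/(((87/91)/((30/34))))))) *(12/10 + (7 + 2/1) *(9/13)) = 975154/2842125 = 0.34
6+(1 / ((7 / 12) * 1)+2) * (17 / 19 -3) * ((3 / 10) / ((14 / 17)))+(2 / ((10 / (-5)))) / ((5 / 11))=0.95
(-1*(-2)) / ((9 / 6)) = 4 / 3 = 1.33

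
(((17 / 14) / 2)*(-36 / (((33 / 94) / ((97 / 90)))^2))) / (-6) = 353336177 / 10291050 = 34.33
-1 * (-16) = 16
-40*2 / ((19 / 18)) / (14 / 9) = -6480 / 133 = -48.72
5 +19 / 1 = 24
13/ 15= 0.87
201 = 201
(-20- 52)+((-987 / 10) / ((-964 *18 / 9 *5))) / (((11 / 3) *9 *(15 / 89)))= -1145202719 / 15906000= -72.00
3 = 3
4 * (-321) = -1284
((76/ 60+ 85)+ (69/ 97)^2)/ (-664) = -12246661/ 93713640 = -0.13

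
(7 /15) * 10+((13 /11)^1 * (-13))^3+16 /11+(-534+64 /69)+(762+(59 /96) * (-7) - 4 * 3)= -3338243691 /979616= -3407.71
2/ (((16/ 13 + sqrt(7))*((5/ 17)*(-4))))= -0.44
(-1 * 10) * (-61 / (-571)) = -610 / 571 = -1.07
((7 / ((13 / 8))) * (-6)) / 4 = -84 / 13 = -6.46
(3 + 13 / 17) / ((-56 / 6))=-48 / 119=-0.40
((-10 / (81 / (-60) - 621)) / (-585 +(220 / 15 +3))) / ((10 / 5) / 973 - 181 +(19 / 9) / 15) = 729750 / 4659967743439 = 0.00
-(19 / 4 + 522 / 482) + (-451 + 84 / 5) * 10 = -4191311 / 964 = -4347.83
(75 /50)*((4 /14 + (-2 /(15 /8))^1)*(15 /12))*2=-41 /14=-2.93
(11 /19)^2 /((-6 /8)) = -484 /1083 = -0.45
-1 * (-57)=57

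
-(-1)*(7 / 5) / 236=7 / 1180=0.01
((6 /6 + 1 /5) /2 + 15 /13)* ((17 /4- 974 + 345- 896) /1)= -346731 /130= -2667.16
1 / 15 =0.07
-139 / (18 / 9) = -139 / 2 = -69.50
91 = 91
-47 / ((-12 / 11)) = 517 / 12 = 43.08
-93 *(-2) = 186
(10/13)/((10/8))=8/13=0.62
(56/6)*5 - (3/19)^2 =50513/1083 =46.64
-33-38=-71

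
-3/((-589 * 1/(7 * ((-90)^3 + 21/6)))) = -30617853/1178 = -25991.39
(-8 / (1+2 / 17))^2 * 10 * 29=5363840 / 361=14858.28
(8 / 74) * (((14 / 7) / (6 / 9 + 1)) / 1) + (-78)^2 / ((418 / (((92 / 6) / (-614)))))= -2774658 / 11870155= -0.23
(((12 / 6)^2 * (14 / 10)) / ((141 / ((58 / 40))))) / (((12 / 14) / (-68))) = -48314 / 10575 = -4.57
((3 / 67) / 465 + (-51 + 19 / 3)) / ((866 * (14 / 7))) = -1391587 / 53960460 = -0.03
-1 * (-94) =94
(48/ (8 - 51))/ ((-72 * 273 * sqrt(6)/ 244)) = 244 * sqrt(6)/ 105651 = 0.01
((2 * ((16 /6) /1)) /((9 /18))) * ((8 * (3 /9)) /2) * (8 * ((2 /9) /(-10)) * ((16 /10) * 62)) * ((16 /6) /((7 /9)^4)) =-109707264 /60025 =-1827.69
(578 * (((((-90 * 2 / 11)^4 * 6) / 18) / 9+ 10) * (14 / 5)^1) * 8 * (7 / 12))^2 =781888843718669117030656 / 1929229929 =405285462331571.12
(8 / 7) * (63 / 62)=36 / 31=1.16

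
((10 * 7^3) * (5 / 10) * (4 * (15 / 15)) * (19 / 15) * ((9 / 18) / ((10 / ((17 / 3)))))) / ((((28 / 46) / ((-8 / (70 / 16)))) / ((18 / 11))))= -3328192 / 275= -12102.52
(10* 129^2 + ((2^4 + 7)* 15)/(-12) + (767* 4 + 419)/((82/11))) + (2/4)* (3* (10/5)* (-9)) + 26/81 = 2216067955/13284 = 166822.34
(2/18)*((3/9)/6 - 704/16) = -791/162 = -4.88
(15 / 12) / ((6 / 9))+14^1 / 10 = 131 / 40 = 3.28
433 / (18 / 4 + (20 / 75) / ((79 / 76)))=1026210 / 11273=91.03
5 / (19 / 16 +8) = 80 / 147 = 0.54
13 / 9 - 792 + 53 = -6638 / 9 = -737.56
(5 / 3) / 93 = 5 / 279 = 0.02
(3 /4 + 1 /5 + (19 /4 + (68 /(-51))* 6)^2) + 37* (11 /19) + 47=121499 /1520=79.93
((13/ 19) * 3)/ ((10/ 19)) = 39/ 10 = 3.90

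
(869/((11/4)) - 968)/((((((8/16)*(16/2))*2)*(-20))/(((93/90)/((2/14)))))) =35371/1200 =29.48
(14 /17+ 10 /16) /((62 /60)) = 2955 /2108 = 1.40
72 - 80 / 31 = 2152 / 31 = 69.42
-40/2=-20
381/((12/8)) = 254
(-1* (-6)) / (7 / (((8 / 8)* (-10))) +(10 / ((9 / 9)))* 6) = 60 / 593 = 0.10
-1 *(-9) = 9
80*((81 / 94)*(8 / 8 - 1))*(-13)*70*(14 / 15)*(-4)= 0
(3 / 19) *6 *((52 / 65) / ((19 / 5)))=72 / 361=0.20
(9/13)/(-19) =-9/247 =-0.04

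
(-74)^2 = 5476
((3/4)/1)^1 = 3/4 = 0.75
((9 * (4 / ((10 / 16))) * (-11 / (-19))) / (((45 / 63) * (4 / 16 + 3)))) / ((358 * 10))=22176 / 5526625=0.00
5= 5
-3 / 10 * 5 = -3 / 2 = -1.50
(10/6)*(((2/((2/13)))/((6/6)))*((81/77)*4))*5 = 35100/77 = 455.84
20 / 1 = 20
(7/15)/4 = 7/60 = 0.12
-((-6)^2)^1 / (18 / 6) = -12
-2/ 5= -0.40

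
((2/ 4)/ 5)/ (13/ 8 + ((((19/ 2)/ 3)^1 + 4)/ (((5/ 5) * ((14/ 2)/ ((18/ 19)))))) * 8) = 532/ 49925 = 0.01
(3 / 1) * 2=6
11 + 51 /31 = 392 /31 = 12.65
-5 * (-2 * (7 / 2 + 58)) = 615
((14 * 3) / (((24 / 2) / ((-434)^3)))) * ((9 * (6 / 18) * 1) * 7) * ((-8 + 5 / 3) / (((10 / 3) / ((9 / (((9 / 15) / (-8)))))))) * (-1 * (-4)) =-5479631656128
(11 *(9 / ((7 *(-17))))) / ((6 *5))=-33 / 1190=-0.03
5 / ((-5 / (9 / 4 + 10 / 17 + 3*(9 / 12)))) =-173 / 34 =-5.09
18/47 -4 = -170/47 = -3.62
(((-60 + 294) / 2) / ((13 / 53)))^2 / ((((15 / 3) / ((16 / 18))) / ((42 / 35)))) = 1213488 / 25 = 48539.52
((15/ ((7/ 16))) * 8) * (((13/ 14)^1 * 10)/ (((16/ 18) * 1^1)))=140400/ 49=2865.31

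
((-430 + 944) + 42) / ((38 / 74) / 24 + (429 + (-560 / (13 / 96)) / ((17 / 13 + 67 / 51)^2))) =-3.22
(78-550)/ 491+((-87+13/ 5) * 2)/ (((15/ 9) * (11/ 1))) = -1373012/ 135025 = -10.17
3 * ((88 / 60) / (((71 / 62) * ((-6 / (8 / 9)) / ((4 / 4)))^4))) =349184 / 188661555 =0.00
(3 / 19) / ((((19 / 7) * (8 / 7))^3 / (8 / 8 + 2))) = 1058841 / 66724352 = 0.02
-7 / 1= -7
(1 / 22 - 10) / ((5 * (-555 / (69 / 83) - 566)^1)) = 5037 / 3121030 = 0.00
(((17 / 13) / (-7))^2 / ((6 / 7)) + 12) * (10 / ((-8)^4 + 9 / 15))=2136625 / 72694167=0.03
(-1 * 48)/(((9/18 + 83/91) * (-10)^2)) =-2184/6425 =-0.34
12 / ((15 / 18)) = 72 / 5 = 14.40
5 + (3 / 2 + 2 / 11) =147 / 22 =6.68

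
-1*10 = -10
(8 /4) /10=1 /5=0.20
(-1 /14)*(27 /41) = -27 /574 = -0.05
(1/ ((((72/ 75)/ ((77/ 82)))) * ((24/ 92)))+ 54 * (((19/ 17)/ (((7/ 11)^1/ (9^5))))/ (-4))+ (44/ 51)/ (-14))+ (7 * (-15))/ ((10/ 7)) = -281055805981/ 200736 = -1400126.56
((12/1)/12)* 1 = 1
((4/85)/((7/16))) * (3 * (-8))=-1536/595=-2.58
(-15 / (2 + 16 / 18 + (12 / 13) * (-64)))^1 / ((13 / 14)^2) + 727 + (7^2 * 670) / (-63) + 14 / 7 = 80068771 / 384579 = 208.20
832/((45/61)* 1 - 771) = -25376/23493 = -1.08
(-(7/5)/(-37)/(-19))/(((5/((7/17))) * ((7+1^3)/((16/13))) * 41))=-0.00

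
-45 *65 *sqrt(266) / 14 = -2925 *sqrt(266) / 14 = -3407.52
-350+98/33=-11452/33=-347.03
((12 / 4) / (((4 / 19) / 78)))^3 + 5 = 10985463607 / 8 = 1373182950.88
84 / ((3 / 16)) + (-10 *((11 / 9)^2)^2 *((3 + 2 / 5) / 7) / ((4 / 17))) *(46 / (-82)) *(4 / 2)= 940905863 / 1883007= 499.68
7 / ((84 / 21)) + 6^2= 151 / 4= 37.75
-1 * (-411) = 411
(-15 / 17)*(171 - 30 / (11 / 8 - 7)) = -2645 / 17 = -155.59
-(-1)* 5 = 5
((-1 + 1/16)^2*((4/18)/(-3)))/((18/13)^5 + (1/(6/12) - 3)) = -371293/23320704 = -0.02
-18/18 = -1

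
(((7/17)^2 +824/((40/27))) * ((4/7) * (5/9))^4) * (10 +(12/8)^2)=6431632000/92910321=69.22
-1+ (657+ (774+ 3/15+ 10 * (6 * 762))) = 235751/5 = 47150.20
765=765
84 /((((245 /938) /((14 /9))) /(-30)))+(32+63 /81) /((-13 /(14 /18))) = -15805489 /1053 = -15009.96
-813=-813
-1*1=-1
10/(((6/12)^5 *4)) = 80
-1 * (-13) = 13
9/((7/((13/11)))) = 117/77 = 1.52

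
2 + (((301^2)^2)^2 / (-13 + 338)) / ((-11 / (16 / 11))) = -1078082378376232279766 / 39325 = -27414682221900375.84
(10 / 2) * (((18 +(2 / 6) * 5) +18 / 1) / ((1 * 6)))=565 / 18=31.39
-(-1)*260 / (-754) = -10 / 29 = -0.34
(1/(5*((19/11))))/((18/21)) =77/570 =0.14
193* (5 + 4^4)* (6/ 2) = 151119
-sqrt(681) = -26.10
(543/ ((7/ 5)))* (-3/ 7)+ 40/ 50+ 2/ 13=-526387/ 3185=-165.27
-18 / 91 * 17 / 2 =-153 / 91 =-1.68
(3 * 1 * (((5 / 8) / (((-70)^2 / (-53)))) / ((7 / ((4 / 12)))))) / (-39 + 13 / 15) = 159 / 6278272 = 0.00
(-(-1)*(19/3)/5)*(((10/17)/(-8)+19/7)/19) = 419/2380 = 0.18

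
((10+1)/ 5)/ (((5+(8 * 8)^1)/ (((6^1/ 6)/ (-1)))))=-0.03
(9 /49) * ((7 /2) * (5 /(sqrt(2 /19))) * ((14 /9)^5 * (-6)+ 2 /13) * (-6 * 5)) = 174300725 * sqrt(38) /66339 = 16196.53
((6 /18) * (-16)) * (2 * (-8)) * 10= 853.33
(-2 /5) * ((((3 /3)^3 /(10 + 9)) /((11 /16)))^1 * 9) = -288 /1045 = -0.28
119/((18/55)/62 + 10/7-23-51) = -1420265/866077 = -1.64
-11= -11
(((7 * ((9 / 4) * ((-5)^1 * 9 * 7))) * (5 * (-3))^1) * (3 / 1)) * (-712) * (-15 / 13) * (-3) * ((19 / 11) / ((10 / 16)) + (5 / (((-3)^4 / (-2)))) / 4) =-16540509825 / 11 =-1503682711.36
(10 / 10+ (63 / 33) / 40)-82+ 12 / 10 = -79.75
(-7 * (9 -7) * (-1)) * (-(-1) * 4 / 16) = 7 / 2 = 3.50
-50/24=-2.08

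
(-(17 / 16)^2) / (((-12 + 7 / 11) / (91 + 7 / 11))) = 18207 / 2000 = 9.10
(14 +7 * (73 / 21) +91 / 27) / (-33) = -1126 / 891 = -1.26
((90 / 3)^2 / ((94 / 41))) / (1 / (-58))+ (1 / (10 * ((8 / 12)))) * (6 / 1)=-10700577 / 470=-22767.19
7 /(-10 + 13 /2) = -2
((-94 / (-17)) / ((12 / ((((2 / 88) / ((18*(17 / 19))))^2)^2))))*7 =42875609 / 3351942682142072832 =0.00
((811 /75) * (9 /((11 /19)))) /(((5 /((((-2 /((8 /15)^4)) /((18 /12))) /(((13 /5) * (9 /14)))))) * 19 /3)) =-3831975 /73216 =-52.34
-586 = -586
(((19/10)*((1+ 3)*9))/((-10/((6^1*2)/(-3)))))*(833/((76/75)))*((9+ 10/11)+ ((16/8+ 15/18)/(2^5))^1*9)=169514667/704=240787.88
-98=-98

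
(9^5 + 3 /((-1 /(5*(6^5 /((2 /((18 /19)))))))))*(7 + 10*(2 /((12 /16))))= 2429757 /19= 127881.95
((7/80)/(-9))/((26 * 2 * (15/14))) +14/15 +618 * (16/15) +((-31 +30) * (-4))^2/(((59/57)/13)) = 14265722869/16567200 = 861.08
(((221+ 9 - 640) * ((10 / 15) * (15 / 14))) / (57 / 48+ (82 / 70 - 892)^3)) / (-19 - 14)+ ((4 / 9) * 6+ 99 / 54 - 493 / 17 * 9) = -8209899351424308271 / 32007404877280734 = -256.50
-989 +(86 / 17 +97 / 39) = -650704 / 663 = -981.45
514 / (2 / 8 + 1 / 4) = 1028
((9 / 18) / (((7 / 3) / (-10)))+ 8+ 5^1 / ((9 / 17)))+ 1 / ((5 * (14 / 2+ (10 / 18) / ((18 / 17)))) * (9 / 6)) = 5882384 / 383985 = 15.32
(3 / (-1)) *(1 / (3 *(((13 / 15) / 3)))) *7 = -315 / 13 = -24.23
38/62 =19/31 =0.61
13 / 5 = 2.60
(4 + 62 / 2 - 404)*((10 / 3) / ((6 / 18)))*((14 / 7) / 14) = -3690 / 7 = -527.14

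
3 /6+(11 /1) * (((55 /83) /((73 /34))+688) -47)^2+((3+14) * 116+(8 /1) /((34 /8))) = 5649332952773703 /1248190354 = 4526018.76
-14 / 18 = -7 / 9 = -0.78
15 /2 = 7.50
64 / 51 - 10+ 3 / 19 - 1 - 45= -54.59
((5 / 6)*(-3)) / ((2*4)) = -5 / 16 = -0.31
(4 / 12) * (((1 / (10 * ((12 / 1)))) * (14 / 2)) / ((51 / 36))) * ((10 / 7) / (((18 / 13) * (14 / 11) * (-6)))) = -143 / 77112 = -0.00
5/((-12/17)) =-85/12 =-7.08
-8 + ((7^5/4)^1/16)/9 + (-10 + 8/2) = 8743/576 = 15.18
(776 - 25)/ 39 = 751/ 39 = 19.26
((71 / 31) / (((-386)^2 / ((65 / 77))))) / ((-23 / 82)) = -189215 / 4090014698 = -0.00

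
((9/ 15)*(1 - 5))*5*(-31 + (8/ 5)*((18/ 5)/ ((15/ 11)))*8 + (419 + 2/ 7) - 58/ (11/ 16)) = -39005976/ 9625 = -4052.57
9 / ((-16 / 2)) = -9 / 8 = -1.12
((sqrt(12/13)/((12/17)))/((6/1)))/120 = 17 * sqrt(39)/56160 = 0.00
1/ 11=0.09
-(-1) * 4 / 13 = 4 / 13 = 0.31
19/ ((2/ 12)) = 114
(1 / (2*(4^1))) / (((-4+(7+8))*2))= 1 / 176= 0.01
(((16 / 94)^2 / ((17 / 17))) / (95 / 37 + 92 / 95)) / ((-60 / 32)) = -359936 / 82366983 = -0.00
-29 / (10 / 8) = -116 / 5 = -23.20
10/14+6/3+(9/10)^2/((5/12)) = 4076/875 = 4.66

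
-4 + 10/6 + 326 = 971/3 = 323.67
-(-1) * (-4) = -4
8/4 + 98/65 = 228/65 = 3.51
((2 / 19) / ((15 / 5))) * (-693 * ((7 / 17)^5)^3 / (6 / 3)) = -1096686708796833 / 54386037978686500067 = -0.00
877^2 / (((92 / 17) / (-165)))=-2157406845 / 92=-23450074.40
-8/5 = -1.60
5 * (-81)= -405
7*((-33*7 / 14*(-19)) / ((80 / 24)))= 13167 / 20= 658.35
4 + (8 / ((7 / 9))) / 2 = 64 / 7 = 9.14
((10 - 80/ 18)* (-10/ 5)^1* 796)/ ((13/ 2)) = -1360.68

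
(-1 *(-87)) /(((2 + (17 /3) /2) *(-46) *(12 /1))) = -3 /92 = -0.03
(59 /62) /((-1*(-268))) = 59 /16616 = 0.00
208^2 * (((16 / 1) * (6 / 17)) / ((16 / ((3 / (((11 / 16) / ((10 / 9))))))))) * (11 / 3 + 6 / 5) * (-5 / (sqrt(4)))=-505323520 / 561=-900754.94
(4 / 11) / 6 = 2 / 33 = 0.06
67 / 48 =1.40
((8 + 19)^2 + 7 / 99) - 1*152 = 57130 / 99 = 577.07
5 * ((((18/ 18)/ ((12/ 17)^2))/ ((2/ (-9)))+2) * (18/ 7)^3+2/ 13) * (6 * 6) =-21491.62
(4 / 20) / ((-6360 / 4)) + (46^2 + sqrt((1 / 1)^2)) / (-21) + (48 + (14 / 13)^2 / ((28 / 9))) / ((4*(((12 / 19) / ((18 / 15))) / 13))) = 190886887 / 964600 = 197.89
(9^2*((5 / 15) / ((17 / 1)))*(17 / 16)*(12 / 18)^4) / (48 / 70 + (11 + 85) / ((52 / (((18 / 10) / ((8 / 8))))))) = 455 / 5472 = 0.08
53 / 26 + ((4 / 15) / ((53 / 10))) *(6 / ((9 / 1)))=25697 / 12402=2.07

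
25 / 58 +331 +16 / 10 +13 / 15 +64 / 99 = 9604763 / 28710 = 334.54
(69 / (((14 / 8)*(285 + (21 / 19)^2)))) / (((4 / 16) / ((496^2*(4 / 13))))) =65365467136 / 1567111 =41710.81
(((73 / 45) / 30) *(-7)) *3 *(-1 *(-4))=-4.54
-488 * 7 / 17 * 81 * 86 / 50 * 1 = -11897928 / 425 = -27995.12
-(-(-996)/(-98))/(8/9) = 2241/196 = 11.43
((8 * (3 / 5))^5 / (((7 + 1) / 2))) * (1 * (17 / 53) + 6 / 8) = 112969728 / 165625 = 682.08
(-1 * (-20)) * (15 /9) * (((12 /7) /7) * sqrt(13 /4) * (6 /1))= 1200 * sqrt(13) /49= 88.30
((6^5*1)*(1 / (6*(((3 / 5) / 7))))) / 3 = 5040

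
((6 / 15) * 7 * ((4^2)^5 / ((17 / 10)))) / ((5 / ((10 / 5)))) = 690826.54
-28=-28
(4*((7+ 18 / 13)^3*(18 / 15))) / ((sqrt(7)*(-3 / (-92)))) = 32795.04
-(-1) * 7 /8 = 0.88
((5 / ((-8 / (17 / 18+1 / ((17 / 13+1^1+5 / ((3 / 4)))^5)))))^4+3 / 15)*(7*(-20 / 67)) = -10516502398761282568150839203124023244915040880493341761 / 15658769180789449412315625000000000000000000000000000000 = -0.67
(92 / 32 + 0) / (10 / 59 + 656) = 1357 / 309712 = 0.00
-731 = -731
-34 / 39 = -0.87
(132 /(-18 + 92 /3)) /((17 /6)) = 3.68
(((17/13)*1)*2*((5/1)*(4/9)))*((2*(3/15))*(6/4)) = 136/39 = 3.49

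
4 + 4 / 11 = 48 / 11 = 4.36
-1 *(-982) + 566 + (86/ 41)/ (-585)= 37128694/ 23985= 1548.00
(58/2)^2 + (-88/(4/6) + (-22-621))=66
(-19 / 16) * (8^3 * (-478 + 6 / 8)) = 290168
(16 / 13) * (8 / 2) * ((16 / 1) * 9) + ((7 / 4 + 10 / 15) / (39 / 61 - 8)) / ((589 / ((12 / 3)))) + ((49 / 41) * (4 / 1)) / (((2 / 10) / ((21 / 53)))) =16100791638283 / 22412276367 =718.39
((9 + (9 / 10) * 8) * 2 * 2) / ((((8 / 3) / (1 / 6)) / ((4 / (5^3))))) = 81 / 625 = 0.13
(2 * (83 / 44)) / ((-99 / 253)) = -1909 / 198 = -9.64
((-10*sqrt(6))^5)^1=-3600000*sqrt(6)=-8818163.07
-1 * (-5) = 5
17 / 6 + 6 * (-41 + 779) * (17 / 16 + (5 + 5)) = 587851 / 12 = 48987.58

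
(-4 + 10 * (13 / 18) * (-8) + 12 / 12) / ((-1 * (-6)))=-547 / 54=-10.13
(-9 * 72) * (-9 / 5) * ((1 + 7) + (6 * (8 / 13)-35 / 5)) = 355752 / 65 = 5473.11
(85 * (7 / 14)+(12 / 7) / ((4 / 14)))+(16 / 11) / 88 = 11741 / 242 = 48.52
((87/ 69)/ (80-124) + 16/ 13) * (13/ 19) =15815/ 19228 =0.82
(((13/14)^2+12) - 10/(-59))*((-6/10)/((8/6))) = -1356291/231280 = -5.86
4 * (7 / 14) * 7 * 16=224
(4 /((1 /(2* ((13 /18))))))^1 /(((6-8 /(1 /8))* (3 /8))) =-208 /783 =-0.27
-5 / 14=-0.36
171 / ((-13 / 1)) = -171 / 13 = -13.15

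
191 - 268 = -77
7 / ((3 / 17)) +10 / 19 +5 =2576 / 57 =45.19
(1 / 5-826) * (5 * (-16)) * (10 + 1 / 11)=7333104 / 11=666645.82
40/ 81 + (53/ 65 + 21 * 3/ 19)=462662/ 100035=4.63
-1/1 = -1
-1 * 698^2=-487204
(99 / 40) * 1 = 99 / 40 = 2.48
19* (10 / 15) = 38 / 3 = 12.67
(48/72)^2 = 4/9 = 0.44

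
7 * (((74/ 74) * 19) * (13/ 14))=247/ 2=123.50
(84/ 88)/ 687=7/ 5038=0.00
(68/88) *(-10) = -85/11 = -7.73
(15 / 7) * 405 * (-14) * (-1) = 12150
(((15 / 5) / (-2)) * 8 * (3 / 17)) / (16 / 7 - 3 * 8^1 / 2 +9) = 252 / 85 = 2.96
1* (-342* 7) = -2394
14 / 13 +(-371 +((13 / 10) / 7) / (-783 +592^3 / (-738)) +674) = 28785109386049 / 94663906610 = 304.08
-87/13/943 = -87/12259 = -0.01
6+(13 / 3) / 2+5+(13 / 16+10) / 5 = 3679 / 240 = 15.33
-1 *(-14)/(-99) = -14/99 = -0.14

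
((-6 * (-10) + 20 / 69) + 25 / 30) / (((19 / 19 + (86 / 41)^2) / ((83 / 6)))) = 1176876505 / 7515756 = 156.59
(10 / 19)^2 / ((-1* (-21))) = 100 / 7581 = 0.01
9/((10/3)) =27/10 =2.70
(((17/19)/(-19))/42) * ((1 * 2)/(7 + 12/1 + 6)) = -17/189525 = -0.00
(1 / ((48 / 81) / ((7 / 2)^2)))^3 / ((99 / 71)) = 18268183773 / 2883584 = 6335.24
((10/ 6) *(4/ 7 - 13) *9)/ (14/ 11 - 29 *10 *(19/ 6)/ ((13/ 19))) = 559845/ 4026743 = 0.14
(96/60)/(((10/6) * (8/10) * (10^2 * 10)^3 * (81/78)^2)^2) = 28561/36905625000000000000000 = 0.00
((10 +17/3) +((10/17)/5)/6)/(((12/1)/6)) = 7.84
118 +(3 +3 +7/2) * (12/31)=121.68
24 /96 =1 /4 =0.25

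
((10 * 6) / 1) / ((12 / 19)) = 95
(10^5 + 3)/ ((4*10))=100003/ 40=2500.08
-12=-12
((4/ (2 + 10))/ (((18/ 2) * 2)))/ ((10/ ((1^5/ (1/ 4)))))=1/ 135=0.01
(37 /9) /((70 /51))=629 /210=3.00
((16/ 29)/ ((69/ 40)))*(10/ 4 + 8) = 2240/ 667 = 3.36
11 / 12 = 0.92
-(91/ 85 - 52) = 4329/ 85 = 50.93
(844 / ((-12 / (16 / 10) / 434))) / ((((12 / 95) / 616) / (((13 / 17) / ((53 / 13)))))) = -362262348448 / 8109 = -44674108.82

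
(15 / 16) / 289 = 15 / 4624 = 0.00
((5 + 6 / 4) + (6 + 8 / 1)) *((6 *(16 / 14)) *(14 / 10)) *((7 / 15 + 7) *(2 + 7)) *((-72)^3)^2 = 46060574915690496 / 25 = 1842422996627619.84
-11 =-11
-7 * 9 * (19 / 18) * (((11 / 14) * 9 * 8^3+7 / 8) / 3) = -3853219 / 48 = -80275.40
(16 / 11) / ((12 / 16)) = 64 / 33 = 1.94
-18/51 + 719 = 12217/17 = 718.65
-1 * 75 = -75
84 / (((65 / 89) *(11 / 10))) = 14952 / 143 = 104.56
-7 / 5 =-1.40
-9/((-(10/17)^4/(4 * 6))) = 2255067/1250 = 1804.05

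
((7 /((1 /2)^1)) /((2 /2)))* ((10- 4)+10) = 224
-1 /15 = -0.07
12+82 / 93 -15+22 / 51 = -889 / 527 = -1.69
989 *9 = 8901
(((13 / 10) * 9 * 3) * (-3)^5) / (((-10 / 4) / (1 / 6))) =568.62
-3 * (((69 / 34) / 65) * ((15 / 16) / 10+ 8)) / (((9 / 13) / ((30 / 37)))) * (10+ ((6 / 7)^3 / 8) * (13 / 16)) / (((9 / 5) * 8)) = -6351565 / 10235904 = -0.62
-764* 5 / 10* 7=-2674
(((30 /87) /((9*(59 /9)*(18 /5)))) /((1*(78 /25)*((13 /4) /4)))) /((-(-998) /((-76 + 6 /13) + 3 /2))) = -2406250 /50645909691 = -0.00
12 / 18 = 2 / 3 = 0.67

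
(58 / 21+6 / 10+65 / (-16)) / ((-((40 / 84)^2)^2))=10900197 / 800000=13.63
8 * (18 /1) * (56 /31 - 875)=-125739.87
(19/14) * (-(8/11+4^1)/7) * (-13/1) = 6422/539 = 11.91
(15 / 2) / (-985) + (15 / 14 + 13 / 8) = 29663 / 11032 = 2.69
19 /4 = 4.75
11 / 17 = 0.65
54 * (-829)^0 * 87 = 4698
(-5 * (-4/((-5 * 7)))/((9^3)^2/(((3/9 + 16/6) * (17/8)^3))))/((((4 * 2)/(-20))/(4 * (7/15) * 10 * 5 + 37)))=0.01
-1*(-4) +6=10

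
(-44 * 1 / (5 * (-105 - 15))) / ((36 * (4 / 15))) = 11 / 1440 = 0.01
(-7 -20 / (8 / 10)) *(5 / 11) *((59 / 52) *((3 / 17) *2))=-14160 / 2431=-5.82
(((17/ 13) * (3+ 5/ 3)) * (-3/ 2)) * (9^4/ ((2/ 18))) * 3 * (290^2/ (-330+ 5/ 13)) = 354573892260/ 857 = 413738497.39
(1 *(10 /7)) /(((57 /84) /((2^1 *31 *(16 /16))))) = 130.53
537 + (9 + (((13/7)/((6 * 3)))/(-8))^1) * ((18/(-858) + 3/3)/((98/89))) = 274949903/504504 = 544.99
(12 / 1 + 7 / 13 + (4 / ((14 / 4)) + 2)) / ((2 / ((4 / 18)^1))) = 1427 / 819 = 1.74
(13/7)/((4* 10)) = 0.05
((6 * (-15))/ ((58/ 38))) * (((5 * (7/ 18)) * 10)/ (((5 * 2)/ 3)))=-9975/ 29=-343.97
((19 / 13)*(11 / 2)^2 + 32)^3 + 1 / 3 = 186721272649 / 421824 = 442652.08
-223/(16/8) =-223/2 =-111.50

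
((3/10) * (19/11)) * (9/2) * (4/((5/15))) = 1539/55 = 27.98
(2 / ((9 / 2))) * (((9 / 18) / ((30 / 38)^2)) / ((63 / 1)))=0.01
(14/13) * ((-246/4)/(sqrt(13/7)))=-861 * sqrt(91)/169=-48.60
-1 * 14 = -14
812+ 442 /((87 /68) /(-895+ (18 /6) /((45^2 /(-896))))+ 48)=1621665124204 /1974729819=821.21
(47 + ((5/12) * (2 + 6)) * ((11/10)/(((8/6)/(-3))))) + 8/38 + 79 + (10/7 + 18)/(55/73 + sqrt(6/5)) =724744 * sqrt(30)/117943 + 849863795/8963668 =128.47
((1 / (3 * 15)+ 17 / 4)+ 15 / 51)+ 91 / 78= 17543 / 3060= 5.73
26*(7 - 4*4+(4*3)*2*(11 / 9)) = 1586 / 3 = 528.67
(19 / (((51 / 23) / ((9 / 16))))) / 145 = 1311 / 39440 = 0.03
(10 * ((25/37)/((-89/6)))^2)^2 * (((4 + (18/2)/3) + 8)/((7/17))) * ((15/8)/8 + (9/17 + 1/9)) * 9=101649462890625/823123427943607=0.12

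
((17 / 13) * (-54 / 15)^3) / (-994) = 49572 / 807625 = 0.06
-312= -312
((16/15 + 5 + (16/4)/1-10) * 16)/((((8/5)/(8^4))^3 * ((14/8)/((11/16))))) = 147639500800/21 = 7030452419.05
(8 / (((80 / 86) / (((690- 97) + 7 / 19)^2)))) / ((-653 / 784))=-4284898898112 / 1178665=-3635383.16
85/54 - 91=-89.43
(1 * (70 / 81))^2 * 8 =5.97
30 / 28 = 1.07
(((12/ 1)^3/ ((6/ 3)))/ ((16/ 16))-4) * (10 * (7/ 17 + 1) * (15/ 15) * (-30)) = -6192000/ 17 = -364235.29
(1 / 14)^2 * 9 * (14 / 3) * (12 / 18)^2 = 2 / 21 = 0.10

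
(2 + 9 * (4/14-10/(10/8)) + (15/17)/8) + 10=-54567/952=-57.32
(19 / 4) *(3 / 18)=19 / 24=0.79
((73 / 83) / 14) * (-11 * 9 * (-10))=36135 / 581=62.19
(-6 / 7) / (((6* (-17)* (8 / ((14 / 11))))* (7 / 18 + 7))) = 9 / 49742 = 0.00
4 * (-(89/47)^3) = -2819876/103823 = -27.16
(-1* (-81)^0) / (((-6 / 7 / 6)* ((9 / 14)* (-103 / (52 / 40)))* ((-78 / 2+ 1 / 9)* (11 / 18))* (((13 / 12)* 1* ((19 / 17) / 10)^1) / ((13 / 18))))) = 18564 / 538175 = 0.03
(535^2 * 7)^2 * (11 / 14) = 6308205798125 / 2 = 3154102899062.50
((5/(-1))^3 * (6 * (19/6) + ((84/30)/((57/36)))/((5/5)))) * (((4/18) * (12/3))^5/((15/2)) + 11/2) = -97408558805/6731586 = -14470.37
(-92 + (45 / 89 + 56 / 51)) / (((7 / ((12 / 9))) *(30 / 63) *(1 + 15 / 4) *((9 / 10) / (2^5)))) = -210078208 / 776169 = -270.66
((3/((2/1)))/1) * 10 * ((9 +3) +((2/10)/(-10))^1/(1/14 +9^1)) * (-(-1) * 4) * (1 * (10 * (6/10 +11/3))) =19503616/635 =30714.36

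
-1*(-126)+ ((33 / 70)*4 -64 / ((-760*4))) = 85058 / 665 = 127.91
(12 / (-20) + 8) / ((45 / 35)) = 259 / 45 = 5.76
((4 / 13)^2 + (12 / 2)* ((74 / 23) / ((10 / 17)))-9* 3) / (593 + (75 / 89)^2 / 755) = 0.01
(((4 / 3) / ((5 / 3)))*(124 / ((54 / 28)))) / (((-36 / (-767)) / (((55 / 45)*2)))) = 29293264 / 10935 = 2678.85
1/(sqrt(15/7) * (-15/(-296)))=296 * sqrt(105)/225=13.48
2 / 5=0.40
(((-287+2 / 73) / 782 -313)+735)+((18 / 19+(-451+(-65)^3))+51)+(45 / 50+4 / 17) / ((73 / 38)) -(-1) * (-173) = -87655918081 / 319010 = -274774.83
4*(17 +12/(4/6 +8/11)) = 2356/23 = 102.43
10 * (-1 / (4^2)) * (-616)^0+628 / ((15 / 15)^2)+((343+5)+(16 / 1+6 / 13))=103151 / 104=991.84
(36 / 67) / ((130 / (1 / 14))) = 9 / 30485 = 0.00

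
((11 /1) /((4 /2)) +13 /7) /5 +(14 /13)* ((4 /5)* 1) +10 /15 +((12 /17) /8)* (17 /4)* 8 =16379 /2730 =6.00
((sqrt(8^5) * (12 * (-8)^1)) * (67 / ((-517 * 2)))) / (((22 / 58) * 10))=5968896 * sqrt(2) / 28435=296.86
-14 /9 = -1.56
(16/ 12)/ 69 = 4/ 207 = 0.02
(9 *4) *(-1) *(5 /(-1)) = 180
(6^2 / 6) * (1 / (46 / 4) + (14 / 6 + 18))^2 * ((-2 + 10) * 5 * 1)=158822480 / 1587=100077.18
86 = 86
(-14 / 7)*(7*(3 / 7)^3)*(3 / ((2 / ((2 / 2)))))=-81 / 49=-1.65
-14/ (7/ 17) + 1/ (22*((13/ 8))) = -4858/ 143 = -33.97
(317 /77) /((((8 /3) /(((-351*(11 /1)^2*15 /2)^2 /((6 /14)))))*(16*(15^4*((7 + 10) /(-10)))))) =-5775758703 /21760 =-265430.09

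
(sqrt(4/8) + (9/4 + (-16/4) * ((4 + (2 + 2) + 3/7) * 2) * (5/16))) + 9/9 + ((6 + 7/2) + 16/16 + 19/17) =-2953/476 + sqrt(2)/2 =-5.50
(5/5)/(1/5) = 5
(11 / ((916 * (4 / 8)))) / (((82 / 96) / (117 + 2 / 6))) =30976 / 9389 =3.30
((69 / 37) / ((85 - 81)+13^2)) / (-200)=-69 / 1280200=-0.00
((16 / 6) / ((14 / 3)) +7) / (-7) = -53 / 49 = -1.08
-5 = -5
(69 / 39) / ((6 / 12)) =46 / 13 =3.54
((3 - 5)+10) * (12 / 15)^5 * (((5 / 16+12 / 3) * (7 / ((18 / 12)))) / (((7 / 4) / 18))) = 1695744 / 3125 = 542.64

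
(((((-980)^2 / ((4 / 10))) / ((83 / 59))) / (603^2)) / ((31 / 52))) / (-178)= -3683134000 / 83265370173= -0.04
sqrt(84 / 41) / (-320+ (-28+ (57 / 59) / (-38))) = -236 * sqrt(861) / 1683747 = -0.00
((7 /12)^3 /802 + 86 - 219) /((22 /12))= -184318505 /2540736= -72.55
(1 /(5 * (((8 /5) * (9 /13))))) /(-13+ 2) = -0.02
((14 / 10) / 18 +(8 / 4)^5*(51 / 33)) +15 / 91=4477217 / 90090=49.70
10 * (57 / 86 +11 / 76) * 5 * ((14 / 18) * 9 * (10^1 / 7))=329875 / 817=403.76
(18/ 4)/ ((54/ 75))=25/ 4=6.25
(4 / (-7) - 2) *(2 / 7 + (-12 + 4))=972 / 49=19.84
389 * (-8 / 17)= -3112 / 17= -183.06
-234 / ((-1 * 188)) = 1.24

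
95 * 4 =380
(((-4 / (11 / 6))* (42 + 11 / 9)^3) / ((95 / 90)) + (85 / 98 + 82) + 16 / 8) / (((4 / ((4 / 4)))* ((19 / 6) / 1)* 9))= -92251613761 / 63043596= -1463.30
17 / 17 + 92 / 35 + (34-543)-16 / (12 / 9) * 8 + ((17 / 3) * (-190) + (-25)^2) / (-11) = -647159 / 1155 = -560.31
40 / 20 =2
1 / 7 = 0.14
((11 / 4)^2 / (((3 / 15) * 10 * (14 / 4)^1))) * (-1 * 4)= -121 / 28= -4.32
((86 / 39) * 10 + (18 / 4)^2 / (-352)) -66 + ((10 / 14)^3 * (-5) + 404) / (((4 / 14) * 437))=-47956420691 / 1175830656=-40.79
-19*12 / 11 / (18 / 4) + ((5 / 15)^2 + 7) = 248 / 99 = 2.51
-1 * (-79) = 79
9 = 9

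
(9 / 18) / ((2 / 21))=21 / 4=5.25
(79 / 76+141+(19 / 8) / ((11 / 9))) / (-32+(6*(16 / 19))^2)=-4574041 / 205568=-22.25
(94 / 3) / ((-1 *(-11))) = 94 / 33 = 2.85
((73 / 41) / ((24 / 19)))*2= 1387 / 492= 2.82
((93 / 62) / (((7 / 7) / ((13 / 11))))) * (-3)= -117 / 22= -5.32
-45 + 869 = 824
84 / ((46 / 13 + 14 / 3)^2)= 31941 / 25600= 1.25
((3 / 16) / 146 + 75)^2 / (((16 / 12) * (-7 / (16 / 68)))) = -13155467661 / 92767232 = -141.81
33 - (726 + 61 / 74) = -51343 / 74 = -693.82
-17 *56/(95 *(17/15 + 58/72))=-34272/6631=-5.17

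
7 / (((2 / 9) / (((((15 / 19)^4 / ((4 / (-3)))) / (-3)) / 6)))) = 1063125 / 2085136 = 0.51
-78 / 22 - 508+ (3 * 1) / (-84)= -157567 / 308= -511.58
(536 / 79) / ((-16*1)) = -67 / 158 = -0.42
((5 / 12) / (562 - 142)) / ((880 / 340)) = 17 / 44352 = 0.00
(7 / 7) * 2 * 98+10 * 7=266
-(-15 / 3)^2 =-25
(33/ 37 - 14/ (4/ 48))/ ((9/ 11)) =-7557/ 37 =-204.24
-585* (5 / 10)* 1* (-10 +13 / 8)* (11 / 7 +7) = 587925 / 28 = 20997.32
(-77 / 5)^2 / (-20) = -5929 / 500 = -11.86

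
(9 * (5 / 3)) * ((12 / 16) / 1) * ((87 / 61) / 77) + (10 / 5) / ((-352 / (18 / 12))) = 30039 / 150304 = 0.20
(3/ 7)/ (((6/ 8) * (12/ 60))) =20/ 7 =2.86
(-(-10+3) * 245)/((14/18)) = 2205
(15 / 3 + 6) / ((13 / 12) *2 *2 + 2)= 33 / 19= 1.74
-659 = -659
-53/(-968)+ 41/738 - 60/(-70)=58999/60984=0.97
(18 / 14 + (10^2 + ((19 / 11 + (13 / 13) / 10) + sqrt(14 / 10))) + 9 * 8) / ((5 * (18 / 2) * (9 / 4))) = 1.74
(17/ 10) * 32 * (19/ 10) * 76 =196384/ 25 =7855.36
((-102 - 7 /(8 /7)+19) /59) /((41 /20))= -3565 /4838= -0.74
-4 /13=-0.31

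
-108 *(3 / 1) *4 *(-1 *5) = 6480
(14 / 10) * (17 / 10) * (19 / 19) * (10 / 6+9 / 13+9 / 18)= 26537 / 3900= 6.80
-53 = -53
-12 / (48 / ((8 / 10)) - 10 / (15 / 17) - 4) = -18 / 67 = -0.27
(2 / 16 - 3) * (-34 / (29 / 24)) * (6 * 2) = 28152 / 29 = 970.76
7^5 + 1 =16808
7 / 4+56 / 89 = 847 / 356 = 2.38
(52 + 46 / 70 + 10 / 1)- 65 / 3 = 4304 / 105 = 40.99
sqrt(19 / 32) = sqrt(38) / 8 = 0.77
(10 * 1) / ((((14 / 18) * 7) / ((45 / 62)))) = 2025 / 1519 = 1.33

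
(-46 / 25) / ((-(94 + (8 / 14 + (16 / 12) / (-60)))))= 2898 / 148915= 0.02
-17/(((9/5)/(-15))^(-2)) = -153/625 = -0.24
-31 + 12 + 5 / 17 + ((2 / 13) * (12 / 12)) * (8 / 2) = -3998 / 221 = -18.09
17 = 17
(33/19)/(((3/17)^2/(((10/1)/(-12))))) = -15895/342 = -46.48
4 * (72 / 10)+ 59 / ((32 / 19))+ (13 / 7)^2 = 527477 / 7840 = 67.28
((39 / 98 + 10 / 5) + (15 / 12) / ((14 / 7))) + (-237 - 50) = -111319 / 392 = -283.98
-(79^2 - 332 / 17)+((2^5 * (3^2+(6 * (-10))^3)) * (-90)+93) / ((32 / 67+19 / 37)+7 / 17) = 10869576589713 / 24514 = 443402814.30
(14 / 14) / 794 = 1 / 794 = 0.00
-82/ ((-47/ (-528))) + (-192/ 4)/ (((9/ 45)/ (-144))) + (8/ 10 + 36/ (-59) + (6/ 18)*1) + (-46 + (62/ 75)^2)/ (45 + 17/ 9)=36903578244868/ 1097068125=33638.37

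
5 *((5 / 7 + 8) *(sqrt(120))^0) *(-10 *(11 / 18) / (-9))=16775 / 567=29.59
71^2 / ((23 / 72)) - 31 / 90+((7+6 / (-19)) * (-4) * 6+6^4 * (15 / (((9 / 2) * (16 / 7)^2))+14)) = 5441798107 / 157320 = 34590.63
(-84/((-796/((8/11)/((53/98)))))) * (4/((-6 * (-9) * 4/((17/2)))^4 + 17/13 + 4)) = 23834888896/17509923301800743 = 0.00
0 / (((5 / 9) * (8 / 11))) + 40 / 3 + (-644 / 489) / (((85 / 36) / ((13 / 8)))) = 516526 / 41565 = 12.43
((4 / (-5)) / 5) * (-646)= 2584 / 25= 103.36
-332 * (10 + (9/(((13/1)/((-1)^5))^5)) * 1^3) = -1232689772/371293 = -3319.99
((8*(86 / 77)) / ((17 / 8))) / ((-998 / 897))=-2468544 / 653191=-3.78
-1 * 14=-14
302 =302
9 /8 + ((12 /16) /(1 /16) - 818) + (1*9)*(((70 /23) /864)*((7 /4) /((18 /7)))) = -804.85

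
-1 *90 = -90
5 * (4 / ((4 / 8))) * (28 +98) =5040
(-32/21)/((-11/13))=1.80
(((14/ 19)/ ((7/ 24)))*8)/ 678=64/ 2147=0.03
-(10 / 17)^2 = -100 / 289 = -0.35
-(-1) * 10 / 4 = 5 / 2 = 2.50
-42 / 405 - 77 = -10409 / 135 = -77.10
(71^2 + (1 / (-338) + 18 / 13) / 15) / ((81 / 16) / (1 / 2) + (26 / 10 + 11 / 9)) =306700044 / 848549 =361.44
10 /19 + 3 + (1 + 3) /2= 5.53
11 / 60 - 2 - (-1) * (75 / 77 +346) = 1594627 / 4620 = 345.16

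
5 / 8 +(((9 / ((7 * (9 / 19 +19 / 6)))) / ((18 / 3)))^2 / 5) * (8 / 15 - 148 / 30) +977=1650035216709 / 1687805000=977.62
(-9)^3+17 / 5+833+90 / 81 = 4883 / 45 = 108.51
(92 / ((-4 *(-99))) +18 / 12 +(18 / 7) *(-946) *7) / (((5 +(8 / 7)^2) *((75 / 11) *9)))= -165188849 / 3754350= -44.00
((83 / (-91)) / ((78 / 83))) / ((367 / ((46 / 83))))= -1909 / 1302483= -0.00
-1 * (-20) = 20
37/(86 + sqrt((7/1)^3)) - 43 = -300097/7053 - 259* sqrt(7)/7053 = -42.65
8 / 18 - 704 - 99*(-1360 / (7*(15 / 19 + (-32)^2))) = -840009164 / 1226673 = -684.79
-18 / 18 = -1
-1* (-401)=401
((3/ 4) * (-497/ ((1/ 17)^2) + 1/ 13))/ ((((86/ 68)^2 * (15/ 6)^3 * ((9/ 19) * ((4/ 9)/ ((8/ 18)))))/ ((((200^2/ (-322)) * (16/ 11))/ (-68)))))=-280722452480/ 11609871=-24179.64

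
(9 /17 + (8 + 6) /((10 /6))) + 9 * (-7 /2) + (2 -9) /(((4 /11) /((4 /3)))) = -48.24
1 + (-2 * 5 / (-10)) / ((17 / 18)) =2.06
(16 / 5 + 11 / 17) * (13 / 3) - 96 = -6743 / 85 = -79.33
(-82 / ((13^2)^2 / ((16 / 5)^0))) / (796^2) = -41 / 9048353288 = -0.00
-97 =-97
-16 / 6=-8 / 3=-2.67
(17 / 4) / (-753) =-17 / 3012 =-0.01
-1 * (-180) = 180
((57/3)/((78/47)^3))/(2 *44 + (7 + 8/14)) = 13808459/317475288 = 0.04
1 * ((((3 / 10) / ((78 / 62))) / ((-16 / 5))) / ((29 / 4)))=-31 / 3016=-0.01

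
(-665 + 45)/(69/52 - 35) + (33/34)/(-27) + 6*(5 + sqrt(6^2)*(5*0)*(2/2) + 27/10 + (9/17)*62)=41212553/157590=261.52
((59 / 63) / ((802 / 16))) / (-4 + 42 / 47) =-11092 / 1844199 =-0.01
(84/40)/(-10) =-21/100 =-0.21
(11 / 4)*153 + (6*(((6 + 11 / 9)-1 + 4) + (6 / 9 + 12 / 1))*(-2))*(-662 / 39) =2378863 / 468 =5083.04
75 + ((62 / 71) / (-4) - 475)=-56831 / 142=-400.22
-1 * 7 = -7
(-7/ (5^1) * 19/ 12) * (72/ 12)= -133/ 10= -13.30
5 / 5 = 1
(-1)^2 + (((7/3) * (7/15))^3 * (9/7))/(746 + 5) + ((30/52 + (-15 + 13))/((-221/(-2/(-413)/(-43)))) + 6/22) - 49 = -47.73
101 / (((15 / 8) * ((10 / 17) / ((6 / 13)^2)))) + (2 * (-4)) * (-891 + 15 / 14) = 211134012 / 29575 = 7138.94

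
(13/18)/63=13/1134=0.01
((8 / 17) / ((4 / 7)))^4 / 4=9604 / 83521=0.11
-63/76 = -0.83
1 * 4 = 4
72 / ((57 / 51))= 64.42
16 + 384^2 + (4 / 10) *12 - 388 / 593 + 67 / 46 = 20114470167 / 136390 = 147477.60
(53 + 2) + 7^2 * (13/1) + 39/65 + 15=3538/5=707.60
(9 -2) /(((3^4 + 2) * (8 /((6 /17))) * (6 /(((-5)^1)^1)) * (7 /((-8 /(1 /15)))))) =75 /1411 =0.05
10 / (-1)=-10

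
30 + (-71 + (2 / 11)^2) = -4957 / 121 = -40.97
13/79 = 0.16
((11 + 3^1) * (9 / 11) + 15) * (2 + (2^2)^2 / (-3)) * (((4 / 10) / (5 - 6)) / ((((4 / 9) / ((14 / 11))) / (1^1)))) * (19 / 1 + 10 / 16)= 959427 / 484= 1982.29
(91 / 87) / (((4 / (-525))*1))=-15925 / 116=-137.28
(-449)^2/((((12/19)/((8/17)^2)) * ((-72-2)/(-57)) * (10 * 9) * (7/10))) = 582223688/673659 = 864.27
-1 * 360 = -360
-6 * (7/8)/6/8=-7/64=-0.11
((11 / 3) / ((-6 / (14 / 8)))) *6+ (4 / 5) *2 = -289 / 60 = -4.82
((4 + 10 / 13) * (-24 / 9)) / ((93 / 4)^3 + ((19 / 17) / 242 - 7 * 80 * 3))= -65297408 / 55902378363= -0.00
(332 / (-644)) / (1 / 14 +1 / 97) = -16102 / 2553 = -6.31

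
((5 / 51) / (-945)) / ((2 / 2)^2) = -1 / 9639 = -0.00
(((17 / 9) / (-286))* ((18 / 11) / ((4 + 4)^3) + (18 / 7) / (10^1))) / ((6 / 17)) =-823939 / 169128960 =-0.00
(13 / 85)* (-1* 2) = -0.31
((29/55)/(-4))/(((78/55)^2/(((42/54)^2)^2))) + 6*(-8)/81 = -98447963/159668496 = -0.62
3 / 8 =0.38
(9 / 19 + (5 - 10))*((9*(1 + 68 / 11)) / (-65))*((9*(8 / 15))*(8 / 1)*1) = 11740032 / 67925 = 172.84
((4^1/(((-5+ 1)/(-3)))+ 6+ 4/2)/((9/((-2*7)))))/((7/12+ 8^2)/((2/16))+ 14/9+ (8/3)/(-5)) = -0.03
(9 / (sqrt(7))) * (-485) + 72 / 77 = 72 / 77 - 4365 * sqrt(7) / 7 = -1648.88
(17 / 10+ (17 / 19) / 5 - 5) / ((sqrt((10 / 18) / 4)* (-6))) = 1.40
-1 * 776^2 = -602176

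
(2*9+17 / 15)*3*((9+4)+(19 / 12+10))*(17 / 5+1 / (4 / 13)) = 2252089 / 240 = 9383.70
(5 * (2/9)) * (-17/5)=-34/9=-3.78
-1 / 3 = -0.33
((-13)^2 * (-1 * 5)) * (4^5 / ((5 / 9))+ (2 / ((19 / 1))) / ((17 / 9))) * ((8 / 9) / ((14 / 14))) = -447190224 / 323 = -1384489.86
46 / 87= 0.53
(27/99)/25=3/275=0.01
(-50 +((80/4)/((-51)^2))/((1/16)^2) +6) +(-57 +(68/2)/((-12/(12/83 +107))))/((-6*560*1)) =-20273623217/483577920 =-41.92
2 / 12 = 1 / 6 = 0.17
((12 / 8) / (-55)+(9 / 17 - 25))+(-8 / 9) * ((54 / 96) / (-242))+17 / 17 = -23.50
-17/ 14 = -1.21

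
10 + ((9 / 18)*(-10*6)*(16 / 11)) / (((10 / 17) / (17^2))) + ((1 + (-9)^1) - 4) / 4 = -235747 / 11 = -21431.55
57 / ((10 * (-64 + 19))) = -0.13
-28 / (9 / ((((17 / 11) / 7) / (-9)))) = 68 / 891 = 0.08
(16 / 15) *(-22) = -352 / 15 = -23.47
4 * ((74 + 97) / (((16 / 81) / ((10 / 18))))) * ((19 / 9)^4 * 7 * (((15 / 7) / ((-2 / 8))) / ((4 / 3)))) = -61902475 / 36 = -1719513.19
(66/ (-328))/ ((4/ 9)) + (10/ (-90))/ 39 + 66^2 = 1002890233/ 230256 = 4355.54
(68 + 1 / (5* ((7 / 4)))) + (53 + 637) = 26534 / 35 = 758.11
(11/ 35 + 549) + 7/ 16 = 307861/ 560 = 549.75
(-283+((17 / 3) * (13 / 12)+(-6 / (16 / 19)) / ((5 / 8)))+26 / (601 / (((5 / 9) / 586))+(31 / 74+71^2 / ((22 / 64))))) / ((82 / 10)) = -5073013924561 / 144309164028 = -35.15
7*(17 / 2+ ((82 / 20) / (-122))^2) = 88571567 / 1488400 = 59.51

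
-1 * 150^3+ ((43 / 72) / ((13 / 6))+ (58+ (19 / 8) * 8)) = -526487945 / 156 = -3374922.72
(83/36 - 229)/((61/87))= -236669/732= -323.32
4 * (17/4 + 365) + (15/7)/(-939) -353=2462679/2191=1124.00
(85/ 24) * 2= 85/ 12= 7.08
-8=-8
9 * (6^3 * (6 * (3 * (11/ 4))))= 96228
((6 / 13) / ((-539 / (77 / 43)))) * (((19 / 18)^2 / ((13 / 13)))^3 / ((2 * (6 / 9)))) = -47045881 / 29575518336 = -0.00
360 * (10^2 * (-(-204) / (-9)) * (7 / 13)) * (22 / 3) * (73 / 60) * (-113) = 17276705600 / 39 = 442992451.28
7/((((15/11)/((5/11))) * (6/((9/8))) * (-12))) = -7/192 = -0.04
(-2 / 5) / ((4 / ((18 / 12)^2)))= -9 / 40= -0.22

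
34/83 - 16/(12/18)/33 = -290/913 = -0.32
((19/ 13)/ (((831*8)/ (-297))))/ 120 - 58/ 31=-66853997/ 35721920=-1.87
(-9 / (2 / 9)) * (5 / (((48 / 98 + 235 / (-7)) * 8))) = 19845 / 25936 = 0.77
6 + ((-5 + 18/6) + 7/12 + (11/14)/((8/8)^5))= 451/84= 5.37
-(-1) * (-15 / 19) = -15 / 19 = -0.79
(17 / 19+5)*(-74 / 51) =-8288 / 969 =-8.55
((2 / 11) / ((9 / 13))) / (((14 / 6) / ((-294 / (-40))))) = 0.83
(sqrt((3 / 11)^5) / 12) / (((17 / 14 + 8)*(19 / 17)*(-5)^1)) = -119*sqrt(33) / 10874270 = -0.00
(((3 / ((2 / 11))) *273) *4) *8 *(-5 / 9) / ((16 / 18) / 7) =-630630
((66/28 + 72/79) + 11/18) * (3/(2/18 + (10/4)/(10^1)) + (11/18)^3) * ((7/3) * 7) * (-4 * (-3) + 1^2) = 87471951917/12439656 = 7031.70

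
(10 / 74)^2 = 25 / 1369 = 0.02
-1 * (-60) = 60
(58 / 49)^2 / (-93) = -3364 / 223293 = -0.02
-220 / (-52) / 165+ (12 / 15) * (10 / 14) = 163 / 273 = 0.60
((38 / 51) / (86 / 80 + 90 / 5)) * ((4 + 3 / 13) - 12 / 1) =-153520 / 505869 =-0.30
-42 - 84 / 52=-567 / 13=-43.62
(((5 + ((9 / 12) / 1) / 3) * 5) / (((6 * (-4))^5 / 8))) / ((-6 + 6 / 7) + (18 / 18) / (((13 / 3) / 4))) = 0.00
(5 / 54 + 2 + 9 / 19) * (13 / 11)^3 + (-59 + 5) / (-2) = 42656063 / 1365606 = 31.24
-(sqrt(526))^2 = -526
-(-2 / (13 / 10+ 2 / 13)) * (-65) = -16900 / 189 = -89.42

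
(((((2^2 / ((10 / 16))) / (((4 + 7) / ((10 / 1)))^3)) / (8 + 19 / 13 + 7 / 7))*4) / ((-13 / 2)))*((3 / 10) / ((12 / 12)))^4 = -1296 / 565675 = -0.00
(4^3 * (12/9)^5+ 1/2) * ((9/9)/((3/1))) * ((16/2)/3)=240.17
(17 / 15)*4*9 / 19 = 204 / 95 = 2.15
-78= -78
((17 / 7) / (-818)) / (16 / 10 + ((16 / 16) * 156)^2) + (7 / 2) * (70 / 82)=2.99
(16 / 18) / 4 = 0.22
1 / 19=0.05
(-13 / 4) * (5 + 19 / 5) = -143 / 5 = -28.60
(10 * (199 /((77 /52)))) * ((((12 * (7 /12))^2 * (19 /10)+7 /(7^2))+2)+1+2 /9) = 628879004 /4851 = 129639.04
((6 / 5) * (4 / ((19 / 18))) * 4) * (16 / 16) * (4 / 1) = 72.76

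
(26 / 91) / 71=2 / 497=0.00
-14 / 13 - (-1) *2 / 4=-15 / 26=-0.58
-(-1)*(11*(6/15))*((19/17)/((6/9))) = 627/85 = 7.38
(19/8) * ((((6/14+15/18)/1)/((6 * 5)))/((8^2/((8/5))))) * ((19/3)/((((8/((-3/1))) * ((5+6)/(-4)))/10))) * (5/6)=19133/1064448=0.02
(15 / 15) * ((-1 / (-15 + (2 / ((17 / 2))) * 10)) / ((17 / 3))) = 3 / 215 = 0.01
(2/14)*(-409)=-409/7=-58.43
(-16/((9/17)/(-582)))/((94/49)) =9168.91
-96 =-96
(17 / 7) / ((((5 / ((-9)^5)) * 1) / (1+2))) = -3011499 / 35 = -86042.83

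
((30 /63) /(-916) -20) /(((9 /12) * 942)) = -192365 /6795117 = -0.03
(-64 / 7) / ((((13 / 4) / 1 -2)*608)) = -8 / 665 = -0.01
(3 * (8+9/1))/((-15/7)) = -119/5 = -23.80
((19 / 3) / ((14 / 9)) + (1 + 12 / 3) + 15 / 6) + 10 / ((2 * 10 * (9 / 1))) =1465 / 126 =11.63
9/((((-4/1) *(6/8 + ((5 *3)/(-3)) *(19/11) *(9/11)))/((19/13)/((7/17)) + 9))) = 414546/92729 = 4.47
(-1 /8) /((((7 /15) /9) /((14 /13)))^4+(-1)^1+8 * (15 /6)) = -664301250 /100973818561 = -0.01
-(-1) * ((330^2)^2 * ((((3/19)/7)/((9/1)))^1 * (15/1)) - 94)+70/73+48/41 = 177473041079256/398069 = 445834870.54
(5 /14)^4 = 625 /38416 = 0.02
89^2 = 7921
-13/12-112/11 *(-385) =47027/12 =3918.92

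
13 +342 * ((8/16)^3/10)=691/40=17.28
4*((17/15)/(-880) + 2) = 7.99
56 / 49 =8 / 7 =1.14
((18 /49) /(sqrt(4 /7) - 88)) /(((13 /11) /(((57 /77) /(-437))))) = 9 * sqrt(7) /463249969 + 396 /66178567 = 0.00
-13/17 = -0.76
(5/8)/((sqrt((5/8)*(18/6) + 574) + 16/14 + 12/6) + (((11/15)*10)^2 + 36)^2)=12961138050/167211555291377 - 1607445*sqrt(9214)/668846221165508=0.00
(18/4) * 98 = 441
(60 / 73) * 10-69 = -4437 / 73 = -60.78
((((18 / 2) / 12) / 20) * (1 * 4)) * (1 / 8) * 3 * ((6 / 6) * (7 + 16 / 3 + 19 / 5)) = 363 / 400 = 0.91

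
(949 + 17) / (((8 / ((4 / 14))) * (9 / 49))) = 1127 / 6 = 187.83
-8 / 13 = -0.62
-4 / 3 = -1.33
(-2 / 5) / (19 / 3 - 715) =3 / 5315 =0.00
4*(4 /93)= 16 /93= 0.17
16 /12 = 4 /3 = 1.33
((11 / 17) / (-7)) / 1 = -0.09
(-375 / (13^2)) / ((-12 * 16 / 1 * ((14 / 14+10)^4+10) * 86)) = 125 / 13628008576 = 0.00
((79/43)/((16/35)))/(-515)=-553/70864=-0.01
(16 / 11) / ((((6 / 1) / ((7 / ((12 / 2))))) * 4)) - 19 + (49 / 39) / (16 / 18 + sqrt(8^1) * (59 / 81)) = -18.50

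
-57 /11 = -5.18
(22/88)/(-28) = -0.01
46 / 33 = 1.39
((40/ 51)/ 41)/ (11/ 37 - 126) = -1480/ 9725241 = -0.00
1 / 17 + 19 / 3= 326 / 51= 6.39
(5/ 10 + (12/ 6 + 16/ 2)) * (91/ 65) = 147/ 10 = 14.70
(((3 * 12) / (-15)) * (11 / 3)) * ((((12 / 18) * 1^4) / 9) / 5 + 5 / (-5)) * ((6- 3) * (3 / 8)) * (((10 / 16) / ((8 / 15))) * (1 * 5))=7315 / 128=57.15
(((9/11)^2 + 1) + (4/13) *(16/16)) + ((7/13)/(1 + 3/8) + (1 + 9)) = 19456/1573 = 12.37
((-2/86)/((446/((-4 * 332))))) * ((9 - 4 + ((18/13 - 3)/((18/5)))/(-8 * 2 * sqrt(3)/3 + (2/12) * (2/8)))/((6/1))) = 0.06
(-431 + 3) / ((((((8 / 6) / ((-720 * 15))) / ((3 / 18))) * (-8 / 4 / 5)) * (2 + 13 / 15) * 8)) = -5416875 / 86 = -62986.92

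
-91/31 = -2.94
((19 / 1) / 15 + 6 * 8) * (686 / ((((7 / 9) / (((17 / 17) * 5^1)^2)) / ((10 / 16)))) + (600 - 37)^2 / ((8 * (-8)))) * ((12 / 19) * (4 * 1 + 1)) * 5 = 2087789545 / 304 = 6867728.77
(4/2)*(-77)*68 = -10472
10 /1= 10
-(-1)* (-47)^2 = 2209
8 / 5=1.60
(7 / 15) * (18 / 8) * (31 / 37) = 651 / 740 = 0.88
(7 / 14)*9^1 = 9 / 2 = 4.50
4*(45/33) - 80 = -820/11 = -74.55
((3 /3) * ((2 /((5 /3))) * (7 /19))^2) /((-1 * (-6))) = 294 /9025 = 0.03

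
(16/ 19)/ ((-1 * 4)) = -0.21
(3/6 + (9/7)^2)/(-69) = -211/6762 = -0.03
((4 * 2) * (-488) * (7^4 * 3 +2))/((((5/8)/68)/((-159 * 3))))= 1459792300032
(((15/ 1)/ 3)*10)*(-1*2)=-100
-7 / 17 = -0.41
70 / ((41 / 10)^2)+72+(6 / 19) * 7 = 2503210 / 31939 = 78.37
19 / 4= 4.75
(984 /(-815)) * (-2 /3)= 656 /815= 0.80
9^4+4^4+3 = 6820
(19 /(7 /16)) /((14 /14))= 304 /7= 43.43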